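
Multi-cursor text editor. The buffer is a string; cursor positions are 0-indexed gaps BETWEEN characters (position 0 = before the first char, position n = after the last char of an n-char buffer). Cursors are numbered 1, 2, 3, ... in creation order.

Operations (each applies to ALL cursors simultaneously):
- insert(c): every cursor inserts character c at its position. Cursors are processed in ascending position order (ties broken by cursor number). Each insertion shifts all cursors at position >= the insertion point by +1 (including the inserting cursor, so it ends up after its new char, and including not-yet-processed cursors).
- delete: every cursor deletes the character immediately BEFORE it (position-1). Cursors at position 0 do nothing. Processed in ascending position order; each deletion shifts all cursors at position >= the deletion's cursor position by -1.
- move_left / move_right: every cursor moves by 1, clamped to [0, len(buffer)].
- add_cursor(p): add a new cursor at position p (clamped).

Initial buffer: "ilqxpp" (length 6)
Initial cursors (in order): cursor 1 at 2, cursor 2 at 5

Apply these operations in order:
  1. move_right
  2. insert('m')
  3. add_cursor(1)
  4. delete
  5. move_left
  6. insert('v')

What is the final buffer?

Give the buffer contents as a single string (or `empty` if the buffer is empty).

After op 1 (move_right): buffer="ilqxpp" (len 6), cursors c1@3 c2@6, authorship ......
After op 2 (insert('m')): buffer="ilqmxppm" (len 8), cursors c1@4 c2@8, authorship ...1...2
After op 3 (add_cursor(1)): buffer="ilqmxppm" (len 8), cursors c3@1 c1@4 c2@8, authorship ...1...2
After op 4 (delete): buffer="lqxpp" (len 5), cursors c3@0 c1@2 c2@5, authorship .....
After op 5 (move_left): buffer="lqxpp" (len 5), cursors c3@0 c1@1 c2@4, authorship .....
After op 6 (insert('v')): buffer="vlvqxpvp" (len 8), cursors c3@1 c1@3 c2@7, authorship 3.1...2.

Answer: vlvqxpvp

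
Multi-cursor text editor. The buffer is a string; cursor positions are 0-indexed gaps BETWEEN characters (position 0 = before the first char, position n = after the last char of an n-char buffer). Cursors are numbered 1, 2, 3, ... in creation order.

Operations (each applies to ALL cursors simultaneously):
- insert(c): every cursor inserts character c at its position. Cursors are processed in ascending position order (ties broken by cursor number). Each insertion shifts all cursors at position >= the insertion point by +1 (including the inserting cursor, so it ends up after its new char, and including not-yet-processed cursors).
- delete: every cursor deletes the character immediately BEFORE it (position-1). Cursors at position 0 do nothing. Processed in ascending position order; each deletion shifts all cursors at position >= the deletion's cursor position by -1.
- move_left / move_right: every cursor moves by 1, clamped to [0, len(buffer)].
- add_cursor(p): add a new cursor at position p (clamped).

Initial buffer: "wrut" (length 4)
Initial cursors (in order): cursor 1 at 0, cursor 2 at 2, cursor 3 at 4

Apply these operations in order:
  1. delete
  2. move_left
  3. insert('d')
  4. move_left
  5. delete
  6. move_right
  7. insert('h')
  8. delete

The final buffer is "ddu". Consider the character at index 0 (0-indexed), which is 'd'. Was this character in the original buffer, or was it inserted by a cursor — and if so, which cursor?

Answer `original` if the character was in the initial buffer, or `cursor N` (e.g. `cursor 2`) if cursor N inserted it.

After op 1 (delete): buffer="wu" (len 2), cursors c1@0 c2@1 c3@2, authorship ..
After op 2 (move_left): buffer="wu" (len 2), cursors c1@0 c2@0 c3@1, authorship ..
After op 3 (insert('d')): buffer="ddwdu" (len 5), cursors c1@2 c2@2 c3@4, authorship 12.3.
After op 4 (move_left): buffer="ddwdu" (len 5), cursors c1@1 c2@1 c3@3, authorship 12.3.
After op 5 (delete): buffer="ddu" (len 3), cursors c1@0 c2@0 c3@1, authorship 23.
After op 6 (move_right): buffer="ddu" (len 3), cursors c1@1 c2@1 c3@2, authorship 23.
After op 7 (insert('h')): buffer="dhhdhu" (len 6), cursors c1@3 c2@3 c3@5, authorship 21233.
After op 8 (delete): buffer="ddu" (len 3), cursors c1@1 c2@1 c3@2, authorship 23.
Authorship (.=original, N=cursor N): 2 3 .
Index 0: author = 2

Answer: cursor 2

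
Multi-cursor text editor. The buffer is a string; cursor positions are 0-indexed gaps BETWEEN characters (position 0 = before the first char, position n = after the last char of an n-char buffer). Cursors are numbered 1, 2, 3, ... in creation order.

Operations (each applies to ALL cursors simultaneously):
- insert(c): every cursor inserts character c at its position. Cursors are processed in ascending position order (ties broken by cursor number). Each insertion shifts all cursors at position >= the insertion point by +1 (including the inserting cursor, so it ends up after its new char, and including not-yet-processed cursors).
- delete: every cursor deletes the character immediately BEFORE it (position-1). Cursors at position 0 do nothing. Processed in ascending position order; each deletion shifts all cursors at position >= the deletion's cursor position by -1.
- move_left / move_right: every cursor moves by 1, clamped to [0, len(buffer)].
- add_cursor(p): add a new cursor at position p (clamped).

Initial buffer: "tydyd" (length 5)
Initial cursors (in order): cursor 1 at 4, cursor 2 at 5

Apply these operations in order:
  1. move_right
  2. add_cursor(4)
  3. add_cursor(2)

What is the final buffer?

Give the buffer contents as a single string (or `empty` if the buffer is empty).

After op 1 (move_right): buffer="tydyd" (len 5), cursors c1@5 c2@5, authorship .....
After op 2 (add_cursor(4)): buffer="tydyd" (len 5), cursors c3@4 c1@5 c2@5, authorship .....
After op 3 (add_cursor(2)): buffer="tydyd" (len 5), cursors c4@2 c3@4 c1@5 c2@5, authorship .....

Answer: tydyd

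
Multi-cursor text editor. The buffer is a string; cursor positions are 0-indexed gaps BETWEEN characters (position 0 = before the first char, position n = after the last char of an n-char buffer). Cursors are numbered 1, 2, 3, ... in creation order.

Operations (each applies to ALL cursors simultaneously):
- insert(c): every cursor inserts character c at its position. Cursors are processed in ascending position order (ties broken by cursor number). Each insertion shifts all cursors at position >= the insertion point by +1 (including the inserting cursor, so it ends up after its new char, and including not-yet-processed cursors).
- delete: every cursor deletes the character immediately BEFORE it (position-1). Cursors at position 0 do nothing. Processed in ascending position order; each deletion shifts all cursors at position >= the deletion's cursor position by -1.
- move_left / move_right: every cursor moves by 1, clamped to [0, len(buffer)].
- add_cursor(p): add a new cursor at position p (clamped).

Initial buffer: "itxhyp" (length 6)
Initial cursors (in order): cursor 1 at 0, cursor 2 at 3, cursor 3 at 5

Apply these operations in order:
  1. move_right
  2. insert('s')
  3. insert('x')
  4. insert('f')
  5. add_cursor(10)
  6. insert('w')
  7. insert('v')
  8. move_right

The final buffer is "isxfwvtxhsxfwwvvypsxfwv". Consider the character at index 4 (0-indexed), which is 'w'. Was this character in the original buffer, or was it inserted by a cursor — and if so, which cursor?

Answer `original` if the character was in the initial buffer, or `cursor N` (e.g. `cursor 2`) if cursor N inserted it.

After op 1 (move_right): buffer="itxhyp" (len 6), cursors c1@1 c2@4 c3@6, authorship ......
After op 2 (insert('s')): buffer="istxhsyps" (len 9), cursors c1@2 c2@6 c3@9, authorship .1...2..3
After op 3 (insert('x')): buffer="isxtxhsxypsx" (len 12), cursors c1@3 c2@8 c3@12, authorship .11...22..33
After op 4 (insert('f')): buffer="isxftxhsxfypsxf" (len 15), cursors c1@4 c2@10 c3@15, authorship .111...222..333
After op 5 (add_cursor(10)): buffer="isxftxhsxfypsxf" (len 15), cursors c1@4 c2@10 c4@10 c3@15, authorship .111...222..333
After op 6 (insert('w')): buffer="isxfwtxhsxfwwypsxfw" (len 19), cursors c1@5 c2@13 c4@13 c3@19, authorship .1111...22224..3333
After op 7 (insert('v')): buffer="isxfwvtxhsxfwwvvypsxfwv" (len 23), cursors c1@6 c2@16 c4@16 c3@23, authorship .11111...2222424..33333
After op 8 (move_right): buffer="isxfwvtxhsxfwwvvypsxfwv" (len 23), cursors c1@7 c2@17 c4@17 c3@23, authorship .11111...2222424..33333
Authorship (.=original, N=cursor N): . 1 1 1 1 1 . . . 2 2 2 2 4 2 4 . . 3 3 3 3 3
Index 4: author = 1

Answer: cursor 1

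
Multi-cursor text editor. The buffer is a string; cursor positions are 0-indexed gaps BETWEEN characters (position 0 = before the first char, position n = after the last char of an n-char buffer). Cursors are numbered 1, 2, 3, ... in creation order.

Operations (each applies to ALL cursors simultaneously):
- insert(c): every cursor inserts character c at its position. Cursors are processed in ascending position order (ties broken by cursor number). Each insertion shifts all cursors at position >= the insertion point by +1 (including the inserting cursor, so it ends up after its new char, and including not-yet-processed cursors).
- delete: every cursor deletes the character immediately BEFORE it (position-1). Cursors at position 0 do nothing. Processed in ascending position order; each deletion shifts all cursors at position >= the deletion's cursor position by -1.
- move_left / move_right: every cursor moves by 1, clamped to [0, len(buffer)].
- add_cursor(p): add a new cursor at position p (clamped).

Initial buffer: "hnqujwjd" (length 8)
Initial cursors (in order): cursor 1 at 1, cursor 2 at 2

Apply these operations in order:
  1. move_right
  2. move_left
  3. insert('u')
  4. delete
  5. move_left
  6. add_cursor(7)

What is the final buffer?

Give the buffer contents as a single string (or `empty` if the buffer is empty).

After op 1 (move_right): buffer="hnqujwjd" (len 8), cursors c1@2 c2@3, authorship ........
After op 2 (move_left): buffer="hnqujwjd" (len 8), cursors c1@1 c2@2, authorship ........
After op 3 (insert('u')): buffer="hunuqujwjd" (len 10), cursors c1@2 c2@4, authorship .1.2......
After op 4 (delete): buffer="hnqujwjd" (len 8), cursors c1@1 c2@2, authorship ........
After op 5 (move_left): buffer="hnqujwjd" (len 8), cursors c1@0 c2@1, authorship ........
After op 6 (add_cursor(7)): buffer="hnqujwjd" (len 8), cursors c1@0 c2@1 c3@7, authorship ........

Answer: hnqujwjd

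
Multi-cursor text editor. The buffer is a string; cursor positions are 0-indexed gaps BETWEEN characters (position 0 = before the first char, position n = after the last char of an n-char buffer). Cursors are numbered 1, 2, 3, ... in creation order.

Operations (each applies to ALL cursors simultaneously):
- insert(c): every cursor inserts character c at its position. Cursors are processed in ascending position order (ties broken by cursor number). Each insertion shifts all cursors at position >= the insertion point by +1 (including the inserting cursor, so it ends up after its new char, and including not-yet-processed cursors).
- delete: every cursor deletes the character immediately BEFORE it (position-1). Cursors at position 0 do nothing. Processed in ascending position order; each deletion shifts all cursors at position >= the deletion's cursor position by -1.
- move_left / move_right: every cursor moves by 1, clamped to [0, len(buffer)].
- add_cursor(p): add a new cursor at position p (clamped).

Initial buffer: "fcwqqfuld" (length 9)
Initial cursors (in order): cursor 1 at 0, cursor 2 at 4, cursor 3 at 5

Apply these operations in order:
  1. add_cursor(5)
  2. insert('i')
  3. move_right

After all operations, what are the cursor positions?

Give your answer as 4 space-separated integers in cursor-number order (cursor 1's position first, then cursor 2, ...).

After op 1 (add_cursor(5)): buffer="fcwqqfuld" (len 9), cursors c1@0 c2@4 c3@5 c4@5, authorship .........
After op 2 (insert('i')): buffer="ifcwqiqiifuld" (len 13), cursors c1@1 c2@6 c3@9 c4@9, authorship 1....2.34....
After op 3 (move_right): buffer="ifcwqiqiifuld" (len 13), cursors c1@2 c2@7 c3@10 c4@10, authorship 1....2.34....

Answer: 2 7 10 10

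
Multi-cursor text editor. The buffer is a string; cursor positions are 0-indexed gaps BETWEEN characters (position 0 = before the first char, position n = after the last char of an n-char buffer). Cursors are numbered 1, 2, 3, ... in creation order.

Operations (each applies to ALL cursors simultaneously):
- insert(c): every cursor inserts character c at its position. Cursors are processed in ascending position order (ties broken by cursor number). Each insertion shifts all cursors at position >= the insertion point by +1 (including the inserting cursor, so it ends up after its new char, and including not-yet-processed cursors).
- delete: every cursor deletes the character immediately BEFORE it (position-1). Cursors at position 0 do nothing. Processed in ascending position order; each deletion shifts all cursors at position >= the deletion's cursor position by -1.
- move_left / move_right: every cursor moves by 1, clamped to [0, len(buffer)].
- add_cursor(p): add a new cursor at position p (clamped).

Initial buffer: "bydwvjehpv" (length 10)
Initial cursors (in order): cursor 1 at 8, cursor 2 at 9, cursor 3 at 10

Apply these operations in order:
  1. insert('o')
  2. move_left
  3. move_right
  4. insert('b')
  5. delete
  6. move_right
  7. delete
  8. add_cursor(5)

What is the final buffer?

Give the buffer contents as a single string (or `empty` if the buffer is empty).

After op 1 (insert('o')): buffer="bydwvjehopovo" (len 13), cursors c1@9 c2@11 c3@13, authorship ........1.2.3
After op 2 (move_left): buffer="bydwvjehopovo" (len 13), cursors c1@8 c2@10 c3@12, authorship ........1.2.3
After op 3 (move_right): buffer="bydwvjehopovo" (len 13), cursors c1@9 c2@11 c3@13, authorship ........1.2.3
After op 4 (insert('b')): buffer="bydwvjehobpobvob" (len 16), cursors c1@10 c2@13 c3@16, authorship ........11.22.33
After op 5 (delete): buffer="bydwvjehopovo" (len 13), cursors c1@9 c2@11 c3@13, authorship ........1.2.3
After op 6 (move_right): buffer="bydwvjehopovo" (len 13), cursors c1@10 c2@12 c3@13, authorship ........1.2.3
After op 7 (delete): buffer="bydwvjehoo" (len 10), cursors c1@9 c2@10 c3@10, authorship ........12
After op 8 (add_cursor(5)): buffer="bydwvjehoo" (len 10), cursors c4@5 c1@9 c2@10 c3@10, authorship ........12

Answer: bydwvjehoo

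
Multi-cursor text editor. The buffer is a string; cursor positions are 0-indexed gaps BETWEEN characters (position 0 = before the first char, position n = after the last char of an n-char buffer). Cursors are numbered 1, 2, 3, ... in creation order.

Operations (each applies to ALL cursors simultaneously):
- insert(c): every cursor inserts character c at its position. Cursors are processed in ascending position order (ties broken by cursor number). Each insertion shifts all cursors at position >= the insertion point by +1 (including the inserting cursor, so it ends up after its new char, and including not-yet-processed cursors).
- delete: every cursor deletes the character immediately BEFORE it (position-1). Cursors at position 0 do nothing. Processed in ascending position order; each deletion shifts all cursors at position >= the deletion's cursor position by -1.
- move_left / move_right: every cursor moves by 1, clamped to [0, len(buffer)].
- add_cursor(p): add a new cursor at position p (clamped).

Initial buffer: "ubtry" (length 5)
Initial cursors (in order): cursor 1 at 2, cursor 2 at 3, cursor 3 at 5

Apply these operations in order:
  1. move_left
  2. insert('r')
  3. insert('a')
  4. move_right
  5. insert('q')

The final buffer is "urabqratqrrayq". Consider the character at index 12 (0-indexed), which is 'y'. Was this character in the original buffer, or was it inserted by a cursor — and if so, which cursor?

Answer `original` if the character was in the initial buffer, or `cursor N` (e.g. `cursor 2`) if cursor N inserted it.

After op 1 (move_left): buffer="ubtry" (len 5), cursors c1@1 c2@2 c3@4, authorship .....
After op 2 (insert('r')): buffer="urbrtrry" (len 8), cursors c1@2 c2@4 c3@7, authorship .1.2..3.
After op 3 (insert('a')): buffer="urabratrray" (len 11), cursors c1@3 c2@6 c3@10, authorship .11.22..33.
After op 4 (move_right): buffer="urabratrray" (len 11), cursors c1@4 c2@7 c3@11, authorship .11.22..33.
After op 5 (insert('q')): buffer="urabqratqrrayq" (len 14), cursors c1@5 c2@9 c3@14, authorship .11.122.2.33.3
Authorship (.=original, N=cursor N): . 1 1 . 1 2 2 . 2 . 3 3 . 3
Index 12: author = original

Answer: original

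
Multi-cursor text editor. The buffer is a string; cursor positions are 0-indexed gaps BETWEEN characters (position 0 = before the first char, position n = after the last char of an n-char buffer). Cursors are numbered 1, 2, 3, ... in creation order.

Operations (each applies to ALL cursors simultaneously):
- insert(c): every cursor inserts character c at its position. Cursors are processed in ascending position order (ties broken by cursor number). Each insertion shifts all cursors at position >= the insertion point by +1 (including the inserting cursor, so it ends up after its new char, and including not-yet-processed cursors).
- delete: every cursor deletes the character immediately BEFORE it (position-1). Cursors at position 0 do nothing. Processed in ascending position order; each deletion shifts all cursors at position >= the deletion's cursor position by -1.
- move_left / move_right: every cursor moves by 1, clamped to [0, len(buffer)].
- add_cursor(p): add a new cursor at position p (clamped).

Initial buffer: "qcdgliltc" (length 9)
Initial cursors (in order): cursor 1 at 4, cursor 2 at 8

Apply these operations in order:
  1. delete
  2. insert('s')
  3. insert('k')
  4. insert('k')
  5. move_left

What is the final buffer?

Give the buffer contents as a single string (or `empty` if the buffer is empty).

Answer: qcdskklilskkc

Derivation:
After op 1 (delete): buffer="qcdlilc" (len 7), cursors c1@3 c2@6, authorship .......
After op 2 (insert('s')): buffer="qcdslilsc" (len 9), cursors c1@4 c2@8, authorship ...1...2.
After op 3 (insert('k')): buffer="qcdsklilskc" (len 11), cursors c1@5 c2@10, authorship ...11...22.
After op 4 (insert('k')): buffer="qcdskklilskkc" (len 13), cursors c1@6 c2@12, authorship ...111...222.
After op 5 (move_left): buffer="qcdskklilskkc" (len 13), cursors c1@5 c2@11, authorship ...111...222.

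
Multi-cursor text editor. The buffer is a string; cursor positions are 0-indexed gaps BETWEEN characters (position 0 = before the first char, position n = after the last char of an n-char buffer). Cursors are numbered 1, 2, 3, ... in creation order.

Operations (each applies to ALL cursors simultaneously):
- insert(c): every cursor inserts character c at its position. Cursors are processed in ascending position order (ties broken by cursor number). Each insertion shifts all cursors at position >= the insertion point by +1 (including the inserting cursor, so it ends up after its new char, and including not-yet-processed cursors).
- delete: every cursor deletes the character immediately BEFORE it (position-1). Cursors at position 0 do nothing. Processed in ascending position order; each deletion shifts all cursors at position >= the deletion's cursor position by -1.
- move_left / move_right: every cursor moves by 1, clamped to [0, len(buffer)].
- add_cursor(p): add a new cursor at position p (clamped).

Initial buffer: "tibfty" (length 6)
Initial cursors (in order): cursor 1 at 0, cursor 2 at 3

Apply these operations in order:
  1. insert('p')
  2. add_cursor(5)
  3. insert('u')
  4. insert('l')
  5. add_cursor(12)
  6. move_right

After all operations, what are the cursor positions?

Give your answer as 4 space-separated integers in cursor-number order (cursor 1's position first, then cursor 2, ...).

Answer: 4 12 12 13

Derivation:
After op 1 (insert('p')): buffer="ptibpfty" (len 8), cursors c1@1 c2@5, authorship 1...2...
After op 2 (add_cursor(5)): buffer="ptibpfty" (len 8), cursors c1@1 c2@5 c3@5, authorship 1...2...
After op 3 (insert('u')): buffer="putibpuufty" (len 11), cursors c1@2 c2@8 c3@8, authorship 11...223...
After op 4 (insert('l')): buffer="pultibpuullfty" (len 14), cursors c1@3 c2@11 c3@11, authorship 111...22323...
After op 5 (add_cursor(12)): buffer="pultibpuullfty" (len 14), cursors c1@3 c2@11 c3@11 c4@12, authorship 111...22323...
After op 6 (move_right): buffer="pultibpuullfty" (len 14), cursors c1@4 c2@12 c3@12 c4@13, authorship 111...22323...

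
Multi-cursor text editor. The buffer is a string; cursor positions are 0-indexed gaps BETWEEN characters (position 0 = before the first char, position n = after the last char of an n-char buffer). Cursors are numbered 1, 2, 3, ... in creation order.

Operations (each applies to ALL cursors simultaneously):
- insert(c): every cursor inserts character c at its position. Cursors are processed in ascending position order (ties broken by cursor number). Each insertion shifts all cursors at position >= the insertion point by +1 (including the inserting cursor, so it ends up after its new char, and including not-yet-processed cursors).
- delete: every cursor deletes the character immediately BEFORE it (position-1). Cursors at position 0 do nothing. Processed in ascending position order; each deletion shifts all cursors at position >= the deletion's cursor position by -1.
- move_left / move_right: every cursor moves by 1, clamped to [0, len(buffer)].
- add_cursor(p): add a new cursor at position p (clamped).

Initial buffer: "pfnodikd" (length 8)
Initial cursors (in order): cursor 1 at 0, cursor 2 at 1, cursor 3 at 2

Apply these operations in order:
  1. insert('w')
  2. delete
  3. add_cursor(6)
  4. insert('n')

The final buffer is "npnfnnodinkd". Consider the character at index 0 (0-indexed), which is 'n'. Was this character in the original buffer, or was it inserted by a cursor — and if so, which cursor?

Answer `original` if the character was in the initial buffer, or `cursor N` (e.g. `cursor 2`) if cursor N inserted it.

After op 1 (insert('w')): buffer="wpwfwnodikd" (len 11), cursors c1@1 c2@3 c3@5, authorship 1.2.3......
After op 2 (delete): buffer="pfnodikd" (len 8), cursors c1@0 c2@1 c3@2, authorship ........
After op 3 (add_cursor(6)): buffer="pfnodikd" (len 8), cursors c1@0 c2@1 c3@2 c4@6, authorship ........
After op 4 (insert('n')): buffer="npnfnnodinkd" (len 12), cursors c1@1 c2@3 c3@5 c4@10, authorship 1.2.3....4..
Authorship (.=original, N=cursor N): 1 . 2 . 3 . . . . 4 . .
Index 0: author = 1

Answer: cursor 1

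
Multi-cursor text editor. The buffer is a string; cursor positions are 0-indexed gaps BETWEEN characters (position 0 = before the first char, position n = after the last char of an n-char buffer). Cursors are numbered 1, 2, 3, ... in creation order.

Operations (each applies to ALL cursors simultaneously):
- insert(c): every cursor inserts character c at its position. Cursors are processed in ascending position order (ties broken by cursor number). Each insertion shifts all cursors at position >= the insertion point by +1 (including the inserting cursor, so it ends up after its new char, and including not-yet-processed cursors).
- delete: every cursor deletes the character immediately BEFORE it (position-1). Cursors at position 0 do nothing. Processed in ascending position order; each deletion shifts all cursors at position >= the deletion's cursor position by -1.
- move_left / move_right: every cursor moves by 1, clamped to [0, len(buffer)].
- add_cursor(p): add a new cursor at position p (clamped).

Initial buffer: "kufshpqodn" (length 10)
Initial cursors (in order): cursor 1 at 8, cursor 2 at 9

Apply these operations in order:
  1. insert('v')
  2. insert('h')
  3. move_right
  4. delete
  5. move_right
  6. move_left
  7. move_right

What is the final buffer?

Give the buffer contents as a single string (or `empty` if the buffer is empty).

After op 1 (insert('v')): buffer="kufshpqovdvn" (len 12), cursors c1@9 c2@11, authorship ........1.2.
After op 2 (insert('h')): buffer="kufshpqovhdvhn" (len 14), cursors c1@10 c2@13, authorship ........11.22.
After op 3 (move_right): buffer="kufshpqovhdvhn" (len 14), cursors c1@11 c2@14, authorship ........11.22.
After op 4 (delete): buffer="kufshpqovhvh" (len 12), cursors c1@10 c2@12, authorship ........1122
After op 5 (move_right): buffer="kufshpqovhvh" (len 12), cursors c1@11 c2@12, authorship ........1122
After op 6 (move_left): buffer="kufshpqovhvh" (len 12), cursors c1@10 c2@11, authorship ........1122
After op 7 (move_right): buffer="kufshpqovhvh" (len 12), cursors c1@11 c2@12, authorship ........1122

Answer: kufshpqovhvh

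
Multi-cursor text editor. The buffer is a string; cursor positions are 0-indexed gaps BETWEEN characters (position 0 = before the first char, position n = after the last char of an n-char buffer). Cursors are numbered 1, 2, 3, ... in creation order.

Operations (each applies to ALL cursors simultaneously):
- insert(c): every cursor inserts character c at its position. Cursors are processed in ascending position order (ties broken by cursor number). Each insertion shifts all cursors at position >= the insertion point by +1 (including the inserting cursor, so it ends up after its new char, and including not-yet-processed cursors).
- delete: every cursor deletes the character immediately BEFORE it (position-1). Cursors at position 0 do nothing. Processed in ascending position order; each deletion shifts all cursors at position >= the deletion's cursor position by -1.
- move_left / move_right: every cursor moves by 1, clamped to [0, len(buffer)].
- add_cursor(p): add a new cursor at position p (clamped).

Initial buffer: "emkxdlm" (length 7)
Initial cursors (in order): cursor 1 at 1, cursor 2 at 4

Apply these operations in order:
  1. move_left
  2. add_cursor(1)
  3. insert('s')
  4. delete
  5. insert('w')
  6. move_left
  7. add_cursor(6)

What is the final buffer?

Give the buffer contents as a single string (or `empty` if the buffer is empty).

After op 1 (move_left): buffer="emkxdlm" (len 7), cursors c1@0 c2@3, authorship .......
After op 2 (add_cursor(1)): buffer="emkxdlm" (len 7), cursors c1@0 c3@1 c2@3, authorship .......
After op 3 (insert('s')): buffer="sesmksxdlm" (len 10), cursors c1@1 c3@3 c2@6, authorship 1.3..2....
After op 4 (delete): buffer="emkxdlm" (len 7), cursors c1@0 c3@1 c2@3, authorship .......
After op 5 (insert('w')): buffer="wewmkwxdlm" (len 10), cursors c1@1 c3@3 c2@6, authorship 1.3..2....
After op 6 (move_left): buffer="wewmkwxdlm" (len 10), cursors c1@0 c3@2 c2@5, authorship 1.3..2....
After op 7 (add_cursor(6)): buffer="wewmkwxdlm" (len 10), cursors c1@0 c3@2 c2@5 c4@6, authorship 1.3..2....

Answer: wewmkwxdlm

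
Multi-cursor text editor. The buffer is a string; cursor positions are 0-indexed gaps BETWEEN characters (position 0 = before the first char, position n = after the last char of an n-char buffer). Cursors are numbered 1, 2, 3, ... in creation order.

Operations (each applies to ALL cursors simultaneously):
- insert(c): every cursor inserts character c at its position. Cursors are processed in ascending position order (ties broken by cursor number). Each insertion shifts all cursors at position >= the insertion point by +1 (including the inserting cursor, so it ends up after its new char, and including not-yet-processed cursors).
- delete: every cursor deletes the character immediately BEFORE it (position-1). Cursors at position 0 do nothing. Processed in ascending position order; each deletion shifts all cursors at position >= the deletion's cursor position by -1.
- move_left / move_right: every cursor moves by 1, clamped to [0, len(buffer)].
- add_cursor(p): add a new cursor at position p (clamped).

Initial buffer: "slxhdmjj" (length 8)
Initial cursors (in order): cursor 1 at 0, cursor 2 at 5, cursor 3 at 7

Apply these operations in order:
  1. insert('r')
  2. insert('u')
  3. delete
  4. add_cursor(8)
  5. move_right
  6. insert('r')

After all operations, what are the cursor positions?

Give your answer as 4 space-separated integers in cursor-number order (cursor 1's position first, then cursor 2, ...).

After op 1 (insert('r')): buffer="rslxhdrmjrj" (len 11), cursors c1@1 c2@7 c3@10, authorship 1.....2..3.
After op 2 (insert('u')): buffer="ruslxhdrumjruj" (len 14), cursors c1@2 c2@9 c3@13, authorship 11.....22..33.
After op 3 (delete): buffer="rslxhdrmjrj" (len 11), cursors c1@1 c2@7 c3@10, authorship 1.....2..3.
After op 4 (add_cursor(8)): buffer="rslxhdrmjrj" (len 11), cursors c1@1 c2@7 c4@8 c3@10, authorship 1.....2..3.
After op 5 (move_right): buffer="rslxhdrmjrj" (len 11), cursors c1@2 c2@8 c4@9 c3@11, authorship 1.....2..3.
After op 6 (insert('r')): buffer="rsrlxhdrmrjrrjr" (len 15), cursors c1@3 c2@10 c4@12 c3@15, authorship 1.1....2.2.43.3

Answer: 3 10 15 12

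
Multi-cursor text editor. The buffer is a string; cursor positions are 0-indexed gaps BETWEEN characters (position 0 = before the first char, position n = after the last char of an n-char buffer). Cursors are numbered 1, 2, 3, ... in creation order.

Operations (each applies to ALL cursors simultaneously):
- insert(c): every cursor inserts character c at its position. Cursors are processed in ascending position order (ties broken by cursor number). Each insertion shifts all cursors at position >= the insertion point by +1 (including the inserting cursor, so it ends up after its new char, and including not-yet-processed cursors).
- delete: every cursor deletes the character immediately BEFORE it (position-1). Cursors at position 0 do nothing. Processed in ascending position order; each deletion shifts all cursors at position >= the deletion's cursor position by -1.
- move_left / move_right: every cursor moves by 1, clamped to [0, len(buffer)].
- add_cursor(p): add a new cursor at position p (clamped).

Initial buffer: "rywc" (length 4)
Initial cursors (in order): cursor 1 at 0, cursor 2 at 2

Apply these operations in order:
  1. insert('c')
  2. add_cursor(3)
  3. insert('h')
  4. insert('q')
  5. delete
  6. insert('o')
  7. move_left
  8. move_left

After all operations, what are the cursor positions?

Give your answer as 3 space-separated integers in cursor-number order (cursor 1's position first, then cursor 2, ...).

Answer: 1 8 5

Derivation:
After op 1 (insert('c')): buffer="crycwc" (len 6), cursors c1@1 c2@4, authorship 1..2..
After op 2 (add_cursor(3)): buffer="crycwc" (len 6), cursors c1@1 c3@3 c2@4, authorship 1..2..
After op 3 (insert('h')): buffer="chryhchwc" (len 9), cursors c1@2 c3@5 c2@7, authorship 11..322..
After op 4 (insert('q')): buffer="chqryhqchqwc" (len 12), cursors c1@3 c3@7 c2@10, authorship 111..33222..
After op 5 (delete): buffer="chryhchwc" (len 9), cursors c1@2 c3@5 c2@7, authorship 11..322..
After op 6 (insert('o')): buffer="choryhochowc" (len 12), cursors c1@3 c3@7 c2@10, authorship 111..33222..
After op 7 (move_left): buffer="choryhochowc" (len 12), cursors c1@2 c3@6 c2@9, authorship 111..33222..
After op 8 (move_left): buffer="choryhochowc" (len 12), cursors c1@1 c3@5 c2@8, authorship 111..33222..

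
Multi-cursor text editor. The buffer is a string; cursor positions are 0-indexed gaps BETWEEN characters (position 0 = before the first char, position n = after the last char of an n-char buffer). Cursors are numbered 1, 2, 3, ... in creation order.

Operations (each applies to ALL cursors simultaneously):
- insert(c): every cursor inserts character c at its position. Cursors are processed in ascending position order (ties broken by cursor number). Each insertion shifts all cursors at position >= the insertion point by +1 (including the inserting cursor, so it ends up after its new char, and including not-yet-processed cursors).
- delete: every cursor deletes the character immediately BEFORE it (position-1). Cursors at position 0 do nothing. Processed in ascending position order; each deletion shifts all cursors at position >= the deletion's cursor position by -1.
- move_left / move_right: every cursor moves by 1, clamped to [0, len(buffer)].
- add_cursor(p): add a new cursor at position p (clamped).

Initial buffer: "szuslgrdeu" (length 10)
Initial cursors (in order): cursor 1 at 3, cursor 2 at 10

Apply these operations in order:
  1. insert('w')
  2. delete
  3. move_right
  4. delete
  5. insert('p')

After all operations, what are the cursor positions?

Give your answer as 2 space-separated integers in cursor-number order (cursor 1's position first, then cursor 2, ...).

Answer: 4 10

Derivation:
After op 1 (insert('w')): buffer="szuwslgrdeuw" (len 12), cursors c1@4 c2@12, authorship ...1.......2
After op 2 (delete): buffer="szuslgrdeu" (len 10), cursors c1@3 c2@10, authorship ..........
After op 3 (move_right): buffer="szuslgrdeu" (len 10), cursors c1@4 c2@10, authorship ..........
After op 4 (delete): buffer="szulgrde" (len 8), cursors c1@3 c2@8, authorship ........
After op 5 (insert('p')): buffer="szuplgrdep" (len 10), cursors c1@4 c2@10, authorship ...1.....2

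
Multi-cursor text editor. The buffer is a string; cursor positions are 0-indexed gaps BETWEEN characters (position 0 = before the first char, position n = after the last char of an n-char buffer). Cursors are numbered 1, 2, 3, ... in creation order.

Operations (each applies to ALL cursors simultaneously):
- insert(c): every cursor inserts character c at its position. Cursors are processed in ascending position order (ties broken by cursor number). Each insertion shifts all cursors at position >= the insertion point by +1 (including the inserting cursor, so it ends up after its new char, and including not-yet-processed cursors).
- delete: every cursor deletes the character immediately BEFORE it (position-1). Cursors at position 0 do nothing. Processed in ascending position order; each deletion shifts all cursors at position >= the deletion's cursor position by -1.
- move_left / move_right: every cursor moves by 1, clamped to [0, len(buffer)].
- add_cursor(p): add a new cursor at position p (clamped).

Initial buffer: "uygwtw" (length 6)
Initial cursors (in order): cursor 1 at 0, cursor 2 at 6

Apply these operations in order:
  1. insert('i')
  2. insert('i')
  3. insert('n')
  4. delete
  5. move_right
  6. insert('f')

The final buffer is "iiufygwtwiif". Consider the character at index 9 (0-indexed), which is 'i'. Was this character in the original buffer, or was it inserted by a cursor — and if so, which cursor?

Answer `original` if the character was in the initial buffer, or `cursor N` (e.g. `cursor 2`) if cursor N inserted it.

Answer: cursor 2

Derivation:
After op 1 (insert('i')): buffer="iuygwtwi" (len 8), cursors c1@1 c2@8, authorship 1......2
After op 2 (insert('i')): buffer="iiuygwtwii" (len 10), cursors c1@2 c2@10, authorship 11......22
After op 3 (insert('n')): buffer="iinuygwtwiin" (len 12), cursors c1@3 c2@12, authorship 111......222
After op 4 (delete): buffer="iiuygwtwii" (len 10), cursors c1@2 c2@10, authorship 11......22
After op 5 (move_right): buffer="iiuygwtwii" (len 10), cursors c1@3 c2@10, authorship 11......22
After op 6 (insert('f')): buffer="iiufygwtwiif" (len 12), cursors c1@4 c2@12, authorship 11.1.....222
Authorship (.=original, N=cursor N): 1 1 . 1 . . . . . 2 2 2
Index 9: author = 2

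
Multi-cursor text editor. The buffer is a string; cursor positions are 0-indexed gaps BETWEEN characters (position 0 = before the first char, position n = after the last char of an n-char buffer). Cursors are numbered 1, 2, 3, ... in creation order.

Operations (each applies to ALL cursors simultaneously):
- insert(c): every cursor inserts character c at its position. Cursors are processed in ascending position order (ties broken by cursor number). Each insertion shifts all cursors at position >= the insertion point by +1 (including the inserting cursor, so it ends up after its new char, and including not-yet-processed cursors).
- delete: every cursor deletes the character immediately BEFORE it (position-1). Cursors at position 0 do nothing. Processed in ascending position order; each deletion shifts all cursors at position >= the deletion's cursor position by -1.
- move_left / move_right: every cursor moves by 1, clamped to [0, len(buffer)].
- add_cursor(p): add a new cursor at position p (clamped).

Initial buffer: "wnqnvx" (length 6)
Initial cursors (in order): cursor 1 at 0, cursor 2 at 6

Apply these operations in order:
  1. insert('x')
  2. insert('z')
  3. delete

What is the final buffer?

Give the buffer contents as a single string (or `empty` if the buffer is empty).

After op 1 (insert('x')): buffer="xwnqnvxx" (len 8), cursors c1@1 c2@8, authorship 1......2
After op 2 (insert('z')): buffer="xzwnqnvxxz" (len 10), cursors c1@2 c2@10, authorship 11......22
After op 3 (delete): buffer="xwnqnvxx" (len 8), cursors c1@1 c2@8, authorship 1......2

Answer: xwnqnvxx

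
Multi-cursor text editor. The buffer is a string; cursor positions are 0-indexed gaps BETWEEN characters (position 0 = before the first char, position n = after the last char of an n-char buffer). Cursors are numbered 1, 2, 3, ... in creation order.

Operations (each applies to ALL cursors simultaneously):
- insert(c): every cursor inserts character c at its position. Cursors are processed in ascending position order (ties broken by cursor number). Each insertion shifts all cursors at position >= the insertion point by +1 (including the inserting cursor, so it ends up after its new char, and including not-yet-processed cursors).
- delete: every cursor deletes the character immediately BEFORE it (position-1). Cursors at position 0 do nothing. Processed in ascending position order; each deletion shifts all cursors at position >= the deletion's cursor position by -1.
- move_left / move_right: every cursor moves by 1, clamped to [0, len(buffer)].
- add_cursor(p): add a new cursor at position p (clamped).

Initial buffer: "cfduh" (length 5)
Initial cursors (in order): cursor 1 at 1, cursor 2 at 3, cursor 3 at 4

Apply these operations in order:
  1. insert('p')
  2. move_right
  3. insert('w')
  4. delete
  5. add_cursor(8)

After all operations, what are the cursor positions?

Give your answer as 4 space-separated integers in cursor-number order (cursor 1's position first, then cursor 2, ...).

Answer: 3 6 8 8

Derivation:
After op 1 (insert('p')): buffer="cpfdpuph" (len 8), cursors c1@2 c2@5 c3@7, authorship .1..2.3.
After op 2 (move_right): buffer="cpfdpuph" (len 8), cursors c1@3 c2@6 c3@8, authorship .1..2.3.
After op 3 (insert('w')): buffer="cpfwdpuwphw" (len 11), cursors c1@4 c2@8 c3@11, authorship .1.1.2.23.3
After op 4 (delete): buffer="cpfdpuph" (len 8), cursors c1@3 c2@6 c3@8, authorship .1..2.3.
After op 5 (add_cursor(8)): buffer="cpfdpuph" (len 8), cursors c1@3 c2@6 c3@8 c4@8, authorship .1..2.3.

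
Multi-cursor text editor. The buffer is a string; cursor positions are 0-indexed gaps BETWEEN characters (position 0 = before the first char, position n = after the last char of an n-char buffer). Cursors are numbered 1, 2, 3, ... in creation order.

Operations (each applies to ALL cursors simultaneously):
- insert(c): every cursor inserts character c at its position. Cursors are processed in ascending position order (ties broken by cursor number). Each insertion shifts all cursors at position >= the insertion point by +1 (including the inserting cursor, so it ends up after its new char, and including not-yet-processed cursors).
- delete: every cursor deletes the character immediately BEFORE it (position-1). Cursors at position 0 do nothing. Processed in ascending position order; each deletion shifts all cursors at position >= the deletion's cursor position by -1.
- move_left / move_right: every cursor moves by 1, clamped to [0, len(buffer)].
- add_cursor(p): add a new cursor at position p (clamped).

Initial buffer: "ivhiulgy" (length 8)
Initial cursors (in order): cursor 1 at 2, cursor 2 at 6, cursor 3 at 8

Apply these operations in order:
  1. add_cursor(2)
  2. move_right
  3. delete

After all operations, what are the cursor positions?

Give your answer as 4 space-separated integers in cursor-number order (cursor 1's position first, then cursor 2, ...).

After op 1 (add_cursor(2)): buffer="ivhiulgy" (len 8), cursors c1@2 c4@2 c2@6 c3@8, authorship ........
After op 2 (move_right): buffer="ivhiulgy" (len 8), cursors c1@3 c4@3 c2@7 c3@8, authorship ........
After op 3 (delete): buffer="iiul" (len 4), cursors c1@1 c4@1 c2@4 c3@4, authorship ....

Answer: 1 4 4 1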